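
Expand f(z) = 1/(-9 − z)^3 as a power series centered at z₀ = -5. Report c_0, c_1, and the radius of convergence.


Let w = z − z₀, so z = z₀ + w.
Then -9 − z = -9 − (z₀ + w) = (-9 − z₀) − w = -4 − w.
f(z) = 1/(-4 − w)^3 = (1/(-4)^3) · (1 − w/(-4))^{−3}.
By the binomial series (1−u)^{−3} = Σ_{n≥0} C(n+2, 2) u^n for |u|<1, with u = w/(-4):
  c_n = C(n+2, 2) / (-4)^(n+3).
  c_0 = 1/(-4)^3 = -1/64.
  c_1 = 3/(-4)^4 = 3/256.
The series is valid for |w/d| < 1, i.e. |z − z₀| < |d|.
Radius of convergence: R = |-9 − z₀| = |-4| = 4 (distance from z₀ to the singularity z = -9).

c_0 = -1/64, c_1 = 3/256; R = 4.


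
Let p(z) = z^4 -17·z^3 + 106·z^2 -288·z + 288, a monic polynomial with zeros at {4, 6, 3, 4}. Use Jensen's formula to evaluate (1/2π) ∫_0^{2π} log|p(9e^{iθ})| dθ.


Zeros: 3, 4, 4, 6; r = 9.
Inside |z| < r: 3, 4, 4, 6. Outside (|z| ≥ r): ∅.
p(0) = 288, so log|p(0)| = log(288) = 5.6630.
Apply Jensen: I(r) = log|p(0)| + Σ_k log(r/|z_k|), summed over zeros inside |z| < r.
  log(r/|z_k|) for z_k = 4: log(9/4) = 0.8109
  log(r/|z_k|) for z_k = 6: log(9/6) = 0.4055
  log(r/|z_k|) for z_k = 3: log(9/3) = 1.0986
  log(r/|z_k|) for z_k = 4: log(9/4) = 0.8109
Sum over inside zeros: 3.1259.
I(r) = log|p(0)| + (inside sum) = 5.6630 + 3.1259 = 8.7889.
Closed form (all zeros inside, monic): I(r) = n·log(r) = 4·log(9) = 8.7889. ✓

I(r) ≈ 8.7889.


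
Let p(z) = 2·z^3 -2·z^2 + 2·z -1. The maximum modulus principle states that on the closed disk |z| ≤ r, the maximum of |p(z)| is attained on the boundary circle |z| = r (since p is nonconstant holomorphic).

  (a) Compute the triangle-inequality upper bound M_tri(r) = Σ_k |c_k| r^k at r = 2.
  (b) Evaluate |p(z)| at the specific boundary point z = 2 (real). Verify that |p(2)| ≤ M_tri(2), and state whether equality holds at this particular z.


Coefficients: c_0 = -1, c_1 = 2, c_2 = -2, c_3 = 2. Radius r = 2.
Part (a). Triangle bound: M_tri(r) = Σ_k |c_k| r^k
  = |-1|·2^0 + |2|·2^1 + |-2|·2^2 + |2|·2^3
  = 1 + 4 + 8 + 16 = 29.
This bounds M(r) := max_{|z|=r} |p(z)| from above; equality holds iff all terms c_k z^k can be made to align in phase at a single z on |z|=r.
Part (b). At z = 2 (real, on the circle |z| = r):
  p(2) = (-1)·2^0 + (2)·2^1 + (-2)·2^2 + (2)·2^3 = 11.
  |p(2)| = 11.
Check: |p(2)| = 11 ≤ 29 = M_tri(2). ✓ Equality does not hold at z = 2 (the coefficients have mixed signs, so the terms do not all align in phase there).

M_tri(2) = 29; |p(2)| = 11; equality at z=2: no.


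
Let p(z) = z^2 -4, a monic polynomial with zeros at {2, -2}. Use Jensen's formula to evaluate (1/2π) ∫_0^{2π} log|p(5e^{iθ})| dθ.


Zeros: -2, 2; r = 5.
Inside |z| < r: -2, 2. Outside (|z| ≥ r): ∅.
p(0) = -4, so log|p(0)| = log(4) = 1.3863.
Apply Jensen: I(r) = log|p(0)| + Σ_k log(r/|z_k|), summed over zeros inside |z| < r.
  log(r/|z_k|) for z_k = 2: log(5/2) = 0.9163
  log(r/|z_k|) for z_k = -2: log(5/2) = 0.9163
Sum over inside zeros: 1.8326.
I(r) = log|p(0)| + (inside sum) = 1.3863 + 1.8326 = 3.2189.
Closed form (all zeros inside, monic): I(r) = n·log(r) = 2·log(5) = 3.2189. ✓

I(r) ≈ 3.2189.


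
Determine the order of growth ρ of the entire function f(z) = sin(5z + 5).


sin(w) is a linear combination of e^{iw} and e^{−iw} (or e^w, e^{−w} in the hyperbolic case), so |sin(w)| ≤ e^{|w|}. With w = 5z + 5, |w| ≤ 5|z| + 5 = 5r + 5 on |z| = r, giving M(r) ≤ e^{5r + 5}, so ρ ≤ 1. On a suitable ray (z = it for sin/cos; z = t for sinh/cosh, t real → ∞), |sin(5z + 5)| grows like e^{5|t|}/2, so ρ ≥ 1. Hence ρ = 1.
Therefore ρ = 1.

Order ρ = 1.


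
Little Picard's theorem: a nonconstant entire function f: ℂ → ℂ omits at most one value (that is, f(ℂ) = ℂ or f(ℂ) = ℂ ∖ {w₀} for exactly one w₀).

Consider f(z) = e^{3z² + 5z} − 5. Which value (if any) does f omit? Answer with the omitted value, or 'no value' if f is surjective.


Little Picard bounds the complement of f(ℂ) to at most one point.
The exponent g(z) = 3z² + 5z is a nonconstant polynomial, hence surjective onto ℂ. So e^{g(z)} takes every value in {e^w : w ∈ ℂ} = ℂ ∖ {0}. Adding -5 shifts the range to ℂ ∖ {-5}. f omits exactly -5.

Omitted value: -5.


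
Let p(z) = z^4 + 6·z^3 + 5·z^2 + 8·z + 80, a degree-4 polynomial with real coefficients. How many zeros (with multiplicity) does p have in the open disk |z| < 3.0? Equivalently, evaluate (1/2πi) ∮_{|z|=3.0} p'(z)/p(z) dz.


The zeros of p are: -4, -4, (1 + 2i), (1 - 2i).
Their magnitudes are: 4, 4, 2.236, 2.236.
Zeros with |z| < R = 3.0: (1 + 2i), (1 - 2i).
Count = 2.
By the argument principle, (1/2πi) ∮_{|z|=R} p'(z)/p(z) dz equals exactly this count.

Number of zeros inside |z| < 3.0: 2.


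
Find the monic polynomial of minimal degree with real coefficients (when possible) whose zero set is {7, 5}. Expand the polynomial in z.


The polynomial is p(z) = ∏_{α ∈ S} (z − α), where S = {7, 5}.
Expanding the product yields: p(z) = z^2 -12·z + 35.
The resulting polynomial has degree 2 and real coefficients as required.

p(z) = z^2 -12·z + 35.


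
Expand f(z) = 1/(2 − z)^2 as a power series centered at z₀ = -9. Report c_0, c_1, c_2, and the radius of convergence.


Let w = z − z₀, so z = z₀ + w.
Then 2 − z = 2 − (z₀ + w) = (2 − z₀) − w = 11 − w.
f(z) = 1/(11 − w)^2 = (1/(11)^2) · (1 − w/(11))^{−2}.
By the binomial series (1−u)^{−2} = Σ_{n≥0} C(n+1, 1) u^n for |u|<1, with u = w/(11):
  c_n = C(n+1, 1) / (11)^(n+2).
  c_0 = 1/(11)^2 = 1/121.
  c_1 = 2/(11)^3 = 2/1331.
  c_2 = 3/(11)^4 = 3/14641.
The series is valid for |w/d| < 1, i.e. |z − z₀| < |d|.
Radius of convergence: R = |2 − z₀| = |11| = 11 (distance from z₀ to the singularity z = 2).

c_0 = 1/121, c_1 = 2/1331, c_2 = 3/14641; R = 11.


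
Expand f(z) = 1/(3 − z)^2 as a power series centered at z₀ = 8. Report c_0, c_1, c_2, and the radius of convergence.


Let w = z − z₀, so z = z₀ + w.
Then 3 − z = 3 − (z₀ + w) = (3 − z₀) − w = -5 − w.
f(z) = 1/(-5 − w)^2 = (1/(-5)^2) · (1 − w/(-5))^{−2}.
By the binomial series (1−u)^{−2} = Σ_{n≥0} C(n+1, 1) u^n for |u|<1, with u = w/(-5):
  c_n = C(n+1, 1) / (-5)^(n+2).
  c_0 = 1/(-5)^2 = 1/25.
  c_1 = 2/(-5)^3 = -2/125.
  c_2 = 3/(-5)^4 = 3/625.
The series is valid for |w/d| < 1, i.e. |z − z₀| < |d|.
Radius of convergence: R = |3 − z₀| = |-5| = 5 (distance from z₀ to the singularity z = 3).

c_0 = 1/25, c_1 = -2/125, c_2 = 3/625; R = 5.


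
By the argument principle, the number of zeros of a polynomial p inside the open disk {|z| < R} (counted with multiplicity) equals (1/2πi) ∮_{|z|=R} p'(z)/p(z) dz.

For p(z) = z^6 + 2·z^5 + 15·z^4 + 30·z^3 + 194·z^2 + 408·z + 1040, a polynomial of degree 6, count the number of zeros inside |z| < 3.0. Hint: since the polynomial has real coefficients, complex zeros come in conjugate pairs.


The zeros of p are: (-2 + 2i), (-2 - 2i), (-1 + 3i), (-1 - 3i), (2 + 3i), (2 - 3i).
Their magnitudes are: 2.828, 2.828, 3.162, 3.162, 3.606, 3.606.
Zeros with |z| < R = 3.0: (-2 + 2i), (-2 - 2i).
Count = 2.
By the argument principle, (1/2πi) ∮_{|z|=R} p'(z)/p(z) dz equals exactly this count.

Number of zeros inside |z| < 3.0: 2.


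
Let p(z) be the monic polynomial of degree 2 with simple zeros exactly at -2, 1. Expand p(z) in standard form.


The polynomial is p(z) = ∏_{α ∈ S} (z − α), where S = {-2, 1}.
Expanding the product yields: p(z) = z^2 + z -2.
The resulting polynomial has degree 2 and real coefficients as required.

p(z) = z^2 + z -2.


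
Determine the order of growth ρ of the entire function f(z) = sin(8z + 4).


sin(w) is a linear combination of e^{iw} and e^{−iw} (or e^w, e^{−w} in the hyperbolic case), so |sin(w)| ≤ e^{|w|}. With w = 8z + 4, |w| ≤ 8|z| + 4 = 8r + 4 on |z| = r, giving M(r) ≤ e^{8r + 4}, so ρ ≤ 1. On a suitable ray (z = it for sin/cos; z = t for sinh/cosh, t real → ∞), |sin(8z + 4)| grows like e^{8|t|}/2, so ρ ≥ 1. Hence ρ = 1.
Therefore ρ = 1.

Order ρ = 1.


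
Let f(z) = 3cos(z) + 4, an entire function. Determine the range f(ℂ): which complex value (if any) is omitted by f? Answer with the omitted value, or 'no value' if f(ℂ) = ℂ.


Little Picard bounds the complement of f(ℂ) to at most one point.
cos is entire and surjective onto ℂ: for every w ∈ ℂ, cos(ζ) = w has a solution ζ ∈ ℂ (e.g., via the complex inverse arccos). With ζ = z this gives z = ζ/(1). Then 3·cos(z) takes every value in 3·ℂ = ℂ, and adding 4 is a bijection of ℂ. So f is surjective and omits no value. (Note: only on the real line is cos bounded by [−1, 1].)

Omitted value: no value.


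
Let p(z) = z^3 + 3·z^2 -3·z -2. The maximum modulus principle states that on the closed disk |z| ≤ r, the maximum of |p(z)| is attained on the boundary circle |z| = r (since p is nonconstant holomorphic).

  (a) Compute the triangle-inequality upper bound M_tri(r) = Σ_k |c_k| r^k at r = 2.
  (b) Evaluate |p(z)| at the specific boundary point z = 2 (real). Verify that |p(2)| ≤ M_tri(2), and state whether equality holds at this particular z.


Coefficients: c_0 = -2, c_1 = -3, c_2 = 3, c_3 = 1. Radius r = 2.
Part (a). Triangle bound: M_tri(r) = Σ_k |c_k| r^k
  = |-2|·2^0 + |-3|·2^1 + |3|·2^2 + |1|·2^3
  = 2 + 6 + 12 + 8 = 28.
This bounds M(r) := max_{|z|=r} |p(z)| from above; equality holds iff all terms c_k z^k can be made to align in phase at a single z on |z|=r.
Part (b). At z = 2 (real, on the circle |z| = r):
  p(2) = (-2)·2^0 + (-3)·2^1 + (3)·2^2 + (1)·2^3 = 12.
  |p(2)| = 12.
Check: |p(2)| = 12 ≤ 28 = M_tri(2). ✓ Equality does not hold at z = 2 (the coefficients have mixed signs, so the terms do not all align in phase there).

M_tri(2) = 28; |p(2)| = 12; equality at z=2: no.


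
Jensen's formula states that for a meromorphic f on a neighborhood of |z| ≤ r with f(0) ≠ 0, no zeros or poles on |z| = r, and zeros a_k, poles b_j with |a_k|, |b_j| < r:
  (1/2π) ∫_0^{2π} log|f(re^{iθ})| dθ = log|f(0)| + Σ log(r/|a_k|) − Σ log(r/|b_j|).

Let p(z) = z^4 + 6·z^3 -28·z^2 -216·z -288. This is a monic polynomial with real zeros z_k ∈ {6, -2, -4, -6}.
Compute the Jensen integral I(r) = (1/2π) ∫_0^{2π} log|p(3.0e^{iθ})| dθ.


Zeros: -6, -4, -2, 6; r = 3.0.
Inside |z| < r: -2. Outside (|z| ≥ r): -6, -4, 6.
p(0) = -288, so log|p(0)| = log(288) = 5.6630.
Apply Jensen: I(r) = log|p(0)| + Σ_k log(r/|z_k|), summed over zeros inside |z| < r.
  log(r/|z_k|) for z_k = -2: log(3.0/2) = 0.4055
  Outside zeros (-6, -4, 6) contribute nothing to the Jensen sum.
Sum over inside zeros: 0.4055.
I(r) = log|p(0)| + (inside sum) = 5.6630 + 0.4055 = 6.0684.
Note: since some zeros are outside |z| ≤ r, the simplified n·log(r) form does NOT apply — only the inside zeros contribute.

I(r) ≈ 6.0684.


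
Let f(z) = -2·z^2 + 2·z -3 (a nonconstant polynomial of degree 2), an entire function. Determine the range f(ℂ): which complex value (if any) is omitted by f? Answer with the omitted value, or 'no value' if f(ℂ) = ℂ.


Little Picard bounds the complement of f(ℂ) to at most one point.
For every w ∈ ℂ, the equation p(z) − w = 0 is a nonconstant polynomial in z and hence has at least one root by the fundamental theorem of algebra. So p is surjective onto ℂ, omitting no value.

Omitted value: no value.


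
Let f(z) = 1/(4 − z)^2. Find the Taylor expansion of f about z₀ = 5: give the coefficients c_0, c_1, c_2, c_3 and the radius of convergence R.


Let w = z − z₀, so z = z₀ + w.
Then 4 − z = 4 − (z₀ + w) = (4 − z₀) − w = -1 − w.
f(z) = 1/(-1 − w)^2 = (1/(-1)^2) · (1 − w/(-1))^{−2}.
By the binomial series (1−u)^{−2} = Σ_{n≥0} C(n+1, 1) u^n for |u|<1, with u = w/(-1):
  c_n = C(n+1, 1) / (-1)^(n+2).
  c_0 = 1/(-1)^2 = 1.
  c_1 = 2/(-1)^3 = -2.
  c_2 = 3/(-1)^4 = 3.
  c_3 = 4/(-1)^5 = -4.
The series is valid for |w/d| < 1, i.e. |z − z₀| < |d|.
Radius of convergence: R = |4 − z₀| = |-1| = 1 (distance from z₀ to the singularity z = 4).

c_0 = 1, c_1 = -2, c_2 = 3, c_3 = -4; R = 1.


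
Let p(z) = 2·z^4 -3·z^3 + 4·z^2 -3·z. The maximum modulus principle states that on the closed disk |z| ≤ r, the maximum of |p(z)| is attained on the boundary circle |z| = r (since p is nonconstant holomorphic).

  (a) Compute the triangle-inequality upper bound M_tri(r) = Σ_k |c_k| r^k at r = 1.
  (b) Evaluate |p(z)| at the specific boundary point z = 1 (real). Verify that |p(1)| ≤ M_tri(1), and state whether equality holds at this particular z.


Coefficients: c_0 = 0, c_1 = -3, c_2 = 4, c_3 = -3, c_4 = 2. Radius r = 1.
Part (a). Triangle bound: M_tri(r) = Σ_k |c_k| r^k
  = |0|·1^0 + |-3|·1^1 + |4|·1^2 + |-3|·1^3 + |2|·1^4
  = 0 + 3 + 4 + 3 + 2 = 12.
This bounds M(r) := max_{|z|=r} |p(z)| from above; equality holds iff all terms c_k z^k can be made to align in phase at a single z on |z|=r.
Part (b). At z = 1 (real, on the circle |z| = r):
  p(1) = (0)·1^0 + (-3)·1^1 + (4)·1^2 + (-3)·1^3 + (2)·1^4 = 0.
  |p(1)| = 0.
Check: |p(1)| = 0 ≤ 12 = M_tri(1). ✓ Equality does not hold at z = 1 (the coefficients have mixed signs, so the terms do not all align in phase there).

M_tri(1) = 12; |p(1)| = 0; equality at z=1: no.


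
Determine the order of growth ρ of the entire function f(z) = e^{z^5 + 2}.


|e^{z^5 + 2}| = e^{Re(1·z^5) + 2} ≤ e^{1|z|^5 + 2} = e^{1r^5 + 2} on |z| = r, so ρ ≤ 5. Choosing z on |z|=r so that 1·z^5 is real positive (always possible by picking arg z appropriately) gives |f(z)| = e^{1r^5 + 2}, matching the bound. The additive constant 2 does not affect log log M(r) ~ 5·log r. Hence ρ = 5.
Therefore ρ = 5.

Order ρ = 5.


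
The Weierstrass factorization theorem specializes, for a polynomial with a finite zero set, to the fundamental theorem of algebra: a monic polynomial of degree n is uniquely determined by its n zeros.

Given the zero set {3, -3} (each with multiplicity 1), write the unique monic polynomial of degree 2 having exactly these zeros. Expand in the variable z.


The polynomial is p(z) = ∏_{α ∈ S} (z − α), where S = {3, -3}.
Expanding the product yields: p(z) = z^2 -9.
The resulting polynomial has degree 2 and real coefficients as required.

p(z) = z^2 -9.


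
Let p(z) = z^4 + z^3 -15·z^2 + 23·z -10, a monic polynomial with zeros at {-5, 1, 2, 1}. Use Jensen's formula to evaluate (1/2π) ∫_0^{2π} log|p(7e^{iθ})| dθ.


Zeros: -5, 1, 1, 2; r = 7.
Inside |z| < r: -5, 1, 1, 2. Outside (|z| ≥ r): ∅.
p(0) = -10, so log|p(0)| = log(10) = 2.3026.
Apply Jensen: I(r) = log|p(0)| + Σ_k log(r/|z_k|), summed over zeros inside |z| < r.
  log(r/|z_k|) for z_k = -5: log(7/5) = 0.3365
  log(r/|z_k|) for z_k = 1: log(7/1) = 1.9459
  log(r/|z_k|) for z_k = 2: log(7/2) = 1.2528
  log(r/|z_k|) for z_k = 1: log(7/1) = 1.9459
Sum over inside zeros: 5.4811.
I(r) = log|p(0)| + (inside sum) = 2.3026 + 5.4811 = 7.7836.
Closed form (all zeros inside, monic): I(r) = n·log(r) = 4·log(7) = 7.7836. ✓

I(r) ≈ 7.7836.


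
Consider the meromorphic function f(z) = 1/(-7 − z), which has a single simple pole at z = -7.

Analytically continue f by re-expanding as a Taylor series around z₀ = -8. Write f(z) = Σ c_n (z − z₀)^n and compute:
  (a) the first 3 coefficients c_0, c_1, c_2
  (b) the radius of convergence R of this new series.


Let w = z − z₀, so z = z₀ + w.
Then -7 − z = -7 − (z₀ + w) = (-7 − z₀) − w = 1 − w.
f(z) = 1/(1 − w) = (1/(1)) · 1/(1 − w/(1)) = Σ_{n≥0} w^n / (1)^(n+1).
So c_n = 1/(1)^(n+1):
  c_0 = 1/(1)^1 = 1.
  c_1 = 1/(1)^2 = 1.
  c_2 = 1/(1)^3 = 1.
The series is valid for |w/d| < 1, i.e. |z − z₀| < |d|.
Radius of convergence: R = |-7 − z₀| = |1| = 1 (distance from z₀ to the singularity z = -7).

c_0 = 1, c_1 = 1, c_2 = 1; R = 1.


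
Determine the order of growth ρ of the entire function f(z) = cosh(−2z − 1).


cosh(w) is a linear combination of e^{iw} and e^{−iw} (or e^w, e^{−w} in the hyperbolic case), so |cosh(w)| ≤ e^{|w|}. With w = −2z − 1, |w| ≤ 2|z| + 1 = 2r + 1 on |z| = r, giving M(r) ≤ e^{2r + 1}, so ρ ≤ 1. On a suitable ray (z = it for sin/cos; z = t for sinh/cosh, t real → ∞), |cosh(−2z − 1)| grows like e^{2|t|}/2, so ρ ≥ 1. Hence ρ = 1.
Therefore ρ = 1.

Order ρ = 1.


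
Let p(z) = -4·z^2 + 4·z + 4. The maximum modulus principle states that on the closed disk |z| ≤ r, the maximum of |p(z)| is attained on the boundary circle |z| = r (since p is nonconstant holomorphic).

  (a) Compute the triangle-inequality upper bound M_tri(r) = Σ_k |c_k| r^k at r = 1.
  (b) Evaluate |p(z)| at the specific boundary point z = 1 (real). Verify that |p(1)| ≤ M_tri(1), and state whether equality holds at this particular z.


Coefficients: c_0 = 4, c_1 = 4, c_2 = -4. Radius r = 1.
Part (a). Triangle bound: M_tri(r) = Σ_k |c_k| r^k
  = |4|·1^0 + |4|·1^1 + |-4|·1^2
  = 4 + 4 + 4 = 12.
This bounds M(r) := max_{|z|=r} |p(z)| from above; equality holds iff all terms c_k z^k can be made to align in phase at a single z on |z|=r.
Part (b). At z = 1 (real, on the circle |z| = r):
  p(1) = (4)·1^0 + (4)·1^1 + (-4)·1^2 = 4.
  |p(1)| = 4.
Check: |p(1)| = 4 ≤ 12 = M_tri(1). ✓ Equality does not hold at z = 1 (the coefficients have mixed signs, so the terms do not all align in phase there).

M_tri(1) = 12; |p(1)| = 4; equality at z=1: no.


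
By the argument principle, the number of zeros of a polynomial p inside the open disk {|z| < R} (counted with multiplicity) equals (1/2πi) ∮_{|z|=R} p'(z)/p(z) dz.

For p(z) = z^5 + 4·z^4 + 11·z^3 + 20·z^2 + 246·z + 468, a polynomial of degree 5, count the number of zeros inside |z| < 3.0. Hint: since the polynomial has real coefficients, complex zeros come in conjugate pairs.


The zeros of p are: -2, (-3 + 3i), (-3 - 3i), (2 + 3i), (2 - 3i).
Their magnitudes are: 2, 4.243, 4.243, 3.606, 3.606.
Zeros with |z| < R = 3.0: -2.
Count = 1.
By the argument principle, (1/2πi) ∮_{|z|=R} p'(z)/p(z) dz equals exactly this count.

Number of zeros inside |z| < 3.0: 1.


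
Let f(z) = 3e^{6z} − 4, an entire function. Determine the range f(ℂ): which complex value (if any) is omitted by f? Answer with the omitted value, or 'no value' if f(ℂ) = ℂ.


Little Picard bounds the complement of f(ℂ) to at most one point.
e^{6z} is never zero on ℂ, so 3·e^{6z} takes every value in ℂ ∖ {0}. Adding -4 shifts the range to ℂ ∖ {-4}. Thus f omits exactly the value -4.

Omitted value: -4.


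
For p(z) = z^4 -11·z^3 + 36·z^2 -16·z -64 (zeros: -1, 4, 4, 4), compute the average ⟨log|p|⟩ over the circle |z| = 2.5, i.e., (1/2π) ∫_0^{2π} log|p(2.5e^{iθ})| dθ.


Zeros: -1, 4, 4, 4; r = 2.5.
Inside |z| < r: -1. Outside (|z| ≥ r): 4, 4, 4.
p(0) = -64, so log|p(0)| = log(64) = 4.1589.
Apply Jensen: I(r) = log|p(0)| + Σ_k log(r/|z_k|), summed over zeros inside |z| < r.
  log(r/|z_k|) for z_k = -1: log(2.5/1) = 0.9163
  Outside zeros (4, 4, 4) contribute nothing to the Jensen sum.
Sum over inside zeros: 0.9163.
I(r) = log|p(0)| + (inside sum) = 4.1589 + 0.9163 = 5.0752.
Note: since some zeros are outside |z| ≤ r, the simplified n·log(r) form does NOT apply — only the inside zeros contribute.

I(r) ≈ 5.0752.


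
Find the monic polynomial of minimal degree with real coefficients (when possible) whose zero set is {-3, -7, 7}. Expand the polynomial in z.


The polynomial is p(z) = ∏_{α ∈ S} (z − α), where S = {-3, -7, 7}.
Expanding the product yields: p(z) = z^3 + 3·z^2 -49·z -147.
The resulting polynomial has degree 3 and real coefficients as required.

p(z) = z^3 + 3·z^2 -49·z -147.


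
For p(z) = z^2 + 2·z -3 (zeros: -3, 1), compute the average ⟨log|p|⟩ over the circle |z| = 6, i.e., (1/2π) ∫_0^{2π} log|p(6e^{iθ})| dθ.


Zeros: -3, 1; r = 6.
Inside |z| < r: -3, 1. Outside (|z| ≥ r): ∅.
p(0) = -3, so log|p(0)| = log(3) = 1.0986.
Apply Jensen: I(r) = log|p(0)| + Σ_k log(r/|z_k|), summed over zeros inside |z| < r.
  log(r/|z_k|) for z_k = -3: log(6/3) = 0.6931
  log(r/|z_k|) for z_k = 1: log(6/1) = 1.7918
Sum over inside zeros: 2.4849.
I(r) = log|p(0)| + (inside sum) = 1.0986 + 2.4849 = 3.5835.
Closed form (all zeros inside, monic): I(r) = n·log(r) = 2·log(6) = 3.5835. ✓

I(r) ≈ 3.5835.


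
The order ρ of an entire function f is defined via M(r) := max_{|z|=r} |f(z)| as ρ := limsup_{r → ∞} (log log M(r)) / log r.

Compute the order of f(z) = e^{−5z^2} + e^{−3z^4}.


Each summand is entire of order 2 and 4 respectively (as in the single-exponential case). The order of a sum is at most the max of the orders, so ρ ≤ 4. For the lower bound: on |z|=r choose arg z so that -3z^4 is real positive; then |e^{-3z^4}| = e^{3r^4} while |e^{-5z^2}| ≤ e^{5r^2} = o(e^{3r^4}). So |f| ≥ e^{3r^4}(1 − o(1)) and ρ ≥ 4. Hence ρ = max(2, 4) = 4.
Therefore ρ = 4.

Order ρ = 4.


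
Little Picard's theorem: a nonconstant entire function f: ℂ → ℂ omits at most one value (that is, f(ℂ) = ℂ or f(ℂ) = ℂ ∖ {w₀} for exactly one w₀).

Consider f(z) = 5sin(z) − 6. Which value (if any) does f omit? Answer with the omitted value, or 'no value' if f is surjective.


Little Picard bounds the complement of f(ℂ) to at most one point.
sin is entire and surjective onto ℂ: for every w ∈ ℂ, sin(ζ) = w has a solution ζ ∈ ℂ (e.g., via the complex inverse arcsin). With ζ = z this gives z = ζ/(1). Then 5·sin(z) takes every value in 5·ℂ = ℂ, and adding -6 is a bijection of ℂ. So f is surjective and omits no value. (Note: only on the real line is sin bounded by [−1, 1].)

Omitted value: no value.


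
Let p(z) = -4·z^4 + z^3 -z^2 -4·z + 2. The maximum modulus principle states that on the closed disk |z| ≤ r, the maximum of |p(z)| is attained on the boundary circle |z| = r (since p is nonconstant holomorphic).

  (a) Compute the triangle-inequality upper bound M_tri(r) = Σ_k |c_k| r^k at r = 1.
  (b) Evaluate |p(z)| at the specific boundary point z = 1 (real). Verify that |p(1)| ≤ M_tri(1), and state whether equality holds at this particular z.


Coefficients: c_0 = 2, c_1 = -4, c_2 = -1, c_3 = 1, c_4 = -4. Radius r = 1.
Part (a). Triangle bound: M_tri(r) = Σ_k |c_k| r^k
  = |2|·1^0 + |-4|·1^1 + |-1|·1^2 + |1|·1^3 + |-4|·1^4
  = 2 + 4 + 1 + 1 + 4 = 12.
This bounds M(r) := max_{|z|=r} |p(z)| from above; equality holds iff all terms c_k z^k can be made to align in phase at a single z on |z|=r.
Part (b). At z = 1 (real, on the circle |z| = r):
  p(1) = (2)·1^0 + (-4)·1^1 + (-1)·1^2 + (1)·1^3 + (-4)·1^4 = -6.
  |p(1)| = 6.
Check: |p(1)| = 6 ≤ 12 = M_tri(1). ✓ Equality does not hold at z = 1 (the coefficients have mixed signs, so the terms do not all align in phase there).

M_tri(1) = 12; |p(1)| = 6; equality at z=1: no.


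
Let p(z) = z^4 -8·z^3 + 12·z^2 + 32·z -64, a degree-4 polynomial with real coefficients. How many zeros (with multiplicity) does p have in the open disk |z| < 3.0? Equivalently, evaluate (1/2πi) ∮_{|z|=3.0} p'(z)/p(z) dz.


The zeros of p are: 4, -2, 4, 2.
Their magnitudes are: 4, 2, 4, 2.
Zeros with |z| < R = 3.0: -2, 2.
Count = 2.
By the argument principle, (1/2πi) ∮_{|z|=R} p'(z)/p(z) dz equals exactly this count.

Number of zeros inside |z| < 3.0: 2.


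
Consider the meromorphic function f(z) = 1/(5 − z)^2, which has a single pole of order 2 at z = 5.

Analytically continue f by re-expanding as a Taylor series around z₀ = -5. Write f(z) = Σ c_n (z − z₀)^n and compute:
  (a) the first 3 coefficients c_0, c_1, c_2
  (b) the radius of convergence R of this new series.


Let w = z − z₀, so z = z₀ + w.
Then 5 − z = 5 − (z₀ + w) = (5 − z₀) − w = 10 − w.
f(z) = 1/(10 − w)^2 = (1/(10)^2) · (1 − w/(10))^{−2}.
By the binomial series (1−u)^{−2} = Σ_{n≥0} C(n+1, 1) u^n for |u|<1, with u = w/(10):
  c_n = C(n+1, 1) / (10)^(n+2).
  c_0 = 1/(10)^2 = 1/100.
  c_1 = 2/(10)^3 = 1/500.
  c_2 = 3/(10)^4 = 3/10000.
The series is valid for |w/d| < 1, i.e. |z − z₀| < |d|.
Radius of convergence: R = |5 − z₀| = |10| = 10 (distance from z₀ to the singularity z = 5).

c_0 = 1/100, c_1 = 1/500, c_2 = 3/10000; R = 10.


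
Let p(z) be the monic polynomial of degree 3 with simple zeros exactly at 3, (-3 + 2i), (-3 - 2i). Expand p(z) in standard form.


The polynomial is p(z) = ∏_{α ∈ S} (z − α), where S = {3, (-3 + 2i), (-3 - 2i)}.
Expanding the product yields: p(z) = z^3 + 3·z^2 -5·z -39.
Note conjugate pairs combine to real quadratics: (z − (-3+2i))(z − (-3−2i)) = z² + 6z + 13.
The resulting polynomial has degree 3 and real coefficients as required.

p(z) = z^3 + 3·z^2 -5·z -39.


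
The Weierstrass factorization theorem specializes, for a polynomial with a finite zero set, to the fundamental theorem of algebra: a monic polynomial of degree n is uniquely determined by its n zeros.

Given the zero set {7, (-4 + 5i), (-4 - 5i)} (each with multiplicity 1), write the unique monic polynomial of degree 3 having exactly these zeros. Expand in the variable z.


The polynomial is p(z) = ∏_{α ∈ S} (z − α), where S = {7, (-4 + 5i), (-4 - 5i)}.
Expanding the product yields: p(z) = z^3 + z^2 -15·z -287.
Note conjugate pairs combine to real quadratics: (z − (-4+5i))(z − (-4−5i)) = z² + 8z + 41.
The resulting polynomial has degree 3 and real coefficients as required.

p(z) = z^3 + z^2 -15·z -287.


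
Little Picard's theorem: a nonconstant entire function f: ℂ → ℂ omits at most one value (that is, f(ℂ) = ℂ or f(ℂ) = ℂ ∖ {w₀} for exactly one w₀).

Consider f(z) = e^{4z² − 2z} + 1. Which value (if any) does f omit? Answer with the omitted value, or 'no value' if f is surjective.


Little Picard bounds the complement of f(ℂ) to at most one point.
The exponent g(z) = 4z² − 2z is a nonconstant polynomial, hence surjective onto ℂ. So e^{g(z)} takes every value in {e^w : w ∈ ℂ} = ℂ ∖ {0}. Adding 1 shifts the range to ℂ ∖ {1}. f omits exactly 1.

Omitted value: 1.


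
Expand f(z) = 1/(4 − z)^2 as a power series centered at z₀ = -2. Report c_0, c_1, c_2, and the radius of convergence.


Let w = z − z₀, so z = z₀ + w.
Then 4 − z = 4 − (z₀ + w) = (4 − z₀) − w = 6 − w.
f(z) = 1/(6 − w)^2 = (1/(6)^2) · (1 − w/(6))^{−2}.
By the binomial series (1−u)^{−2} = Σ_{n≥0} C(n+1, 1) u^n for |u|<1, with u = w/(6):
  c_n = C(n+1, 1) / (6)^(n+2).
  c_0 = 1/(6)^2 = 1/36.
  c_1 = 2/(6)^3 = 1/108.
  c_2 = 3/(6)^4 = 1/432.
The series is valid for |w/d| < 1, i.e. |z − z₀| < |d|.
Radius of convergence: R = |4 − z₀| = |6| = 6 (distance from z₀ to the singularity z = 4).

c_0 = 1/36, c_1 = 1/108, c_2 = 1/432; R = 6.


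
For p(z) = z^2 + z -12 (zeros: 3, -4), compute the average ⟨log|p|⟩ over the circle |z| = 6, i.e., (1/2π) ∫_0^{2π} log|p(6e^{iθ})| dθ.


Zeros: -4, 3; r = 6.
Inside |z| < r: -4, 3. Outside (|z| ≥ r): ∅.
p(0) = -12, so log|p(0)| = log(12) = 2.4849.
Apply Jensen: I(r) = log|p(0)| + Σ_k log(r/|z_k|), summed over zeros inside |z| < r.
  log(r/|z_k|) for z_k = 3: log(6/3) = 0.6931
  log(r/|z_k|) for z_k = -4: log(6/4) = 0.4055
Sum over inside zeros: 1.0986.
I(r) = log|p(0)| + (inside sum) = 2.4849 + 1.0986 = 3.5835.
Closed form (all zeros inside, monic): I(r) = n·log(r) = 2·log(6) = 3.5835. ✓

I(r) ≈ 3.5835.


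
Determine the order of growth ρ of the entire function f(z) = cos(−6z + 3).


cos(w) is a linear combination of e^{iw} and e^{−iw} (or e^w, e^{−w} in the hyperbolic case), so |cos(w)| ≤ e^{|w|}. With w = −6z + 3, |w| ≤ 6|z| + 3 = 6r + 3 on |z| = r, giving M(r) ≤ e^{6r + 3}, so ρ ≤ 1. On a suitable ray (z = it for sin/cos; z = t for sinh/cosh, t real → ∞), |cos(−6z + 3)| grows like e^{6|t|}/2, so ρ ≥ 1. Hence ρ = 1.
Therefore ρ = 1.

Order ρ = 1.


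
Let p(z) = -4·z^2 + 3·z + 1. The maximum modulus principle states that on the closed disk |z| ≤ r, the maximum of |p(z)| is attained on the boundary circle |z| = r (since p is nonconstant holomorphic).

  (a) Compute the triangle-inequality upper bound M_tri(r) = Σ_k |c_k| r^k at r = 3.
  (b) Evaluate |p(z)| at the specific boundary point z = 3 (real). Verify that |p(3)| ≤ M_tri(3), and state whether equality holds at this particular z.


Coefficients: c_0 = 1, c_1 = 3, c_2 = -4. Radius r = 3.
Part (a). Triangle bound: M_tri(r) = Σ_k |c_k| r^k
  = |1|·3^0 + |3|·3^1 + |-4|·3^2
  = 1 + 9 + 36 = 46.
This bounds M(r) := max_{|z|=r} |p(z)| from above; equality holds iff all terms c_k z^k can be made to align in phase at a single z on |z|=r.
Part (b). At z = 3 (real, on the circle |z| = r):
  p(3) = (1)·3^0 + (3)·3^1 + (-4)·3^2 = -26.
  |p(3)| = 26.
Check: |p(3)| = 26 ≤ 46 = M_tri(3). ✓ Equality does not hold at z = 3 (the coefficients have mixed signs, so the terms do not all align in phase there).

M_tri(3) = 46; |p(3)| = 26; equality at z=3: no.


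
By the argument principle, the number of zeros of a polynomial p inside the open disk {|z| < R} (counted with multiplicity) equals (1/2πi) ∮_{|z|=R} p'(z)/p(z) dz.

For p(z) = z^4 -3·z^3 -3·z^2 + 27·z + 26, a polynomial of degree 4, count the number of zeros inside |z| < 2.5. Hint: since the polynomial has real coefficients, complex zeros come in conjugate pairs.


The zeros of p are: -1, -2, (3 + 2i), (3 - 2i).
Their magnitudes are: 1, 2, 3.606, 3.606.
Zeros with |z| < R = 2.5: -1, -2.
Count = 2.
By the argument principle, (1/2πi) ∮_{|z|=R} p'(z)/p(z) dz equals exactly this count.

Number of zeros inside |z| < 2.5: 2.


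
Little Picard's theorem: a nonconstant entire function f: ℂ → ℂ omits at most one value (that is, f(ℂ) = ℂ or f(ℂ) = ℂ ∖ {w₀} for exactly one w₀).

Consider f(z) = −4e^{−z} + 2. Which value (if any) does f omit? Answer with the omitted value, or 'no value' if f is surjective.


Little Picard bounds the complement of f(ℂ) to at most one point.
e^{−z} is never zero on ℂ, so -4·e^{−z} takes every value in ℂ ∖ {0}. Adding 2 shifts the range to ℂ ∖ {2}. Thus f omits exactly the value 2.

Omitted value: 2.


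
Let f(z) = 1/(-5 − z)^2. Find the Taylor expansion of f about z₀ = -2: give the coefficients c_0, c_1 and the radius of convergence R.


Let w = z − z₀, so z = z₀ + w.
Then -5 − z = -5 − (z₀ + w) = (-5 − z₀) − w = -3 − w.
f(z) = 1/(-3 − w)^2 = (1/(-3)^2) · (1 − w/(-3))^{−2}.
By the binomial series (1−u)^{−2} = Σ_{n≥0} C(n+1, 1) u^n for |u|<1, with u = w/(-3):
  c_n = C(n+1, 1) / (-3)^(n+2).
  c_0 = 1/(-3)^2 = 1/9.
  c_1 = 2/(-3)^3 = -2/27.
The series is valid for |w/d| < 1, i.e. |z − z₀| < |d|.
Radius of convergence: R = |-5 − z₀| = |-3| = 3 (distance from z₀ to the singularity z = -5).

c_0 = 1/9, c_1 = -2/27; R = 3.


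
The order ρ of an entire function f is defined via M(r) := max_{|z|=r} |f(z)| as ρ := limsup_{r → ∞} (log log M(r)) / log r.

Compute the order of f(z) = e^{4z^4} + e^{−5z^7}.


Each summand is entire of order 4 and 7 respectively (as in the single-exponential case). The order of a sum is at most the max of the orders, so ρ ≤ 7. For the lower bound: on |z|=r choose arg z so that -5z^7 is real positive; then |e^{-5z^7}| = e^{5r^7} while |e^{4z^4}| ≤ e^{4r^4} = o(e^{5r^7}). So |f| ≥ e^{5r^7}(1 − o(1)) and ρ ≥ 7. Hence ρ = max(4, 7) = 7.
Therefore ρ = 7.

Order ρ = 7.


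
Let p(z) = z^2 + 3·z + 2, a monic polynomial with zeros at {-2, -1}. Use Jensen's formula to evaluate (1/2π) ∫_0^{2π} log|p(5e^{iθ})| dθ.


Zeros: -2, -1; r = 5.
Inside |z| < r: -2, -1. Outside (|z| ≥ r): ∅.
p(0) = 2, so log|p(0)| = log(2) = 0.6931.
Apply Jensen: I(r) = log|p(0)| + Σ_k log(r/|z_k|), summed over zeros inside |z| < r.
  log(r/|z_k|) for z_k = -2: log(5/2) = 0.9163
  log(r/|z_k|) for z_k = -1: log(5/1) = 1.6094
Sum over inside zeros: 2.5257.
I(r) = log|p(0)| + (inside sum) = 0.6931 + 2.5257 = 3.2189.
Closed form (all zeros inside, monic): I(r) = n·log(r) = 2·log(5) = 3.2189. ✓

I(r) ≈ 3.2189.


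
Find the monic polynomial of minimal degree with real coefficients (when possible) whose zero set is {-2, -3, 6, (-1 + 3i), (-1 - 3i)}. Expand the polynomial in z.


The polynomial is p(z) = ∏_{α ∈ S} (z − α), where S = {-2, -3, 6, (-1 + 3i), (-1 - 3i)}.
Expanding the product yields: p(z) = z^5 + z^4 -16·z^3 -94·z^2 -312·z -360.
Note conjugate pairs combine to real quadratics: (z − (-1+3i))(z − (-1−3i)) = z² + 2z + 10.
The resulting polynomial has degree 5 and real coefficients as required.

p(z) = z^5 + z^4 -16·z^3 -94·z^2 -312·z -360.


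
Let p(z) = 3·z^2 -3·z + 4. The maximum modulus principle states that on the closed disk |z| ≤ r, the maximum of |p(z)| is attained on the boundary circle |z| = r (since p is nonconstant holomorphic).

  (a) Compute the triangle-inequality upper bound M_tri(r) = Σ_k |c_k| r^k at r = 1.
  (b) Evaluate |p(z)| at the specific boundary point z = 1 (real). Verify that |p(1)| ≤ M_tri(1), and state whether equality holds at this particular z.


Coefficients: c_0 = 4, c_1 = -3, c_2 = 3. Radius r = 1.
Part (a). Triangle bound: M_tri(r) = Σ_k |c_k| r^k
  = |4|·1^0 + |-3|·1^1 + |3|·1^2
  = 4 + 3 + 3 = 10.
This bounds M(r) := max_{|z|=r} |p(z)| from above; equality holds iff all terms c_k z^k can be made to align in phase at a single z on |z|=r.
Part (b). At z = 1 (real, on the circle |z| = r):
  p(1) = (4)·1^0 + (-3)·1^1 + (3)·1^2 = 4.
  |p(1)| = 4.
Check: |p(1)| = 4 ≤ 10 = M_tri(1). ✓ Equality does not hold at z = 1 (the coefficients have mixed signs, so the terms do not all align in phase there).

M_tri(1) = 10; |p(1)| = 4; equality at z=1: no.


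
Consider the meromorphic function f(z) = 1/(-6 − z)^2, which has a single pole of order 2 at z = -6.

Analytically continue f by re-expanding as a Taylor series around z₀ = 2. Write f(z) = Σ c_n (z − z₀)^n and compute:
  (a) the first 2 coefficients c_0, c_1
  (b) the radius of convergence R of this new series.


Let w = z − z₀, so z = z₀ + w.
Then -6 − z = -6 − (z₀ + w) = (-6 − z₀) − w = -8 − w.
f(z) = 1/(-8 − w)^2 = (1/(-8)^2) · (1 − w/(-8))^{−2}.
By the binomial series (1−u)^{−2} = Σ_{n≥0} C(n+1, 1) u^n for |u|<1, with u = w/(-8):
  c_n = C(n+1, 1) / (-8)^(n+2).
  c_0 = 1/(-8)^2 = 1/64.
  c_1 = 2/(-8)^3 = -1/256.
The series is valid for |w/d| < 1, i.e. |z − z₀| < |d|.
Radius of convergence: R = |-6 − z₀| = |-8| = 8 (distance from z₀ to the singularity z = -6).

c_0 = 1/64, c_1 = -1/256; R = 8.


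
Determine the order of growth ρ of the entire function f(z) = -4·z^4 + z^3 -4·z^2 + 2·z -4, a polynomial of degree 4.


|f(z)| ≤ Σ|c_k|·r^k = O(r^4) as r → ∞. Polynomial growth is O(e^{r^ε}) for every ε > 0 (since r^4/e^{r^ε} → 0), so ρ ≤ ε for all ε > 0, i.e. ρ = 0. Every nonconstant polynomial has order 0.
Therefore ρ = 0.

Order ρ = 0.


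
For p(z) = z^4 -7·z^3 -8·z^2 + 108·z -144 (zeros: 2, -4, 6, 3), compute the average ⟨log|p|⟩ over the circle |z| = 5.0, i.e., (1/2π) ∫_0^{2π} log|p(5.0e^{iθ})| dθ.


Zeros: -4, 2, 3, 6; r = 5.0.
Inside |z| < r: -4, 2, 3. Outside (|z| ≥ r): 6.
p(0) = -144, so log|p(0)| = log(144) = 4.9698.
Apply Jensen: I(r) = log|p(0)| + Σ_k log(r/|z_k|), summed over zeros inside |z| < r.
  log(r/|z_k|) for z_k = 2: log(5.0/2) = 0.9163
  log(r/|z_k|) for z_k = -4: log(5.0/4) = 0.2231
  log(r/|z_k|) for z_k = 3: log(5.0/3) = 0.5108
  Outside zeros (6) contribute nothing to the Jensen sum.
Sum over inside zeros: 1.6503.
I(r) = log|p(0)| + (inside sum) = 4.9698 + 1.6503 = 6.6201.
Note: since some zeros are outside |z| ≤ r, the simplified n·log(r) form does NOT apply — only the inside zeros contribute.

I(r) ≈ 6.6201.


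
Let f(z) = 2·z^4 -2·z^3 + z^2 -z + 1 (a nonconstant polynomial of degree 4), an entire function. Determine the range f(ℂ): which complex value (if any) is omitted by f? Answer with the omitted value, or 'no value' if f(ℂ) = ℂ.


Little Picard bounds the complement of f(ℂ) to at most one point.
For every w ∈ ℂ, the equation p(z) − w = 0 is a nonconstant polynomial in z and hence has at least one root by the fundamental theorem of algebra. So p is surjective onto ℂ, omitting no value.

Omitted value: no value.


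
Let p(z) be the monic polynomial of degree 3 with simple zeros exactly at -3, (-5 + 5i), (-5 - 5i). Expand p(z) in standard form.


The polynomial is p(z) = ∏_{α ∈ S} (z − α), where S = {-3, (-5 + 5i), (-5 - 5i)}.
Expanding the product yields: p(z) = z^3 + 13·z^2 + 80·z + 150.
Note conjugate pairs combine to real quadratics: (z − (-5+5i))(z − (-5−5i)) = z² + 10z + 50.
The resulting polynomial has degree 3 and real coefficients as required.

p(z) = z^3 + 13·z^2 + 80·z + 150.


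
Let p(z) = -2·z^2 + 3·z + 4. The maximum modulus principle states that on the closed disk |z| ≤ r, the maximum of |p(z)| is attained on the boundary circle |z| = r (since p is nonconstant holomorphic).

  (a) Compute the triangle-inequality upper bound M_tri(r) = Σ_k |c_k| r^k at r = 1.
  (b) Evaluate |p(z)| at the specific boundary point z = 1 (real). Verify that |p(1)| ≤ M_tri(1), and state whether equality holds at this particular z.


Coefficients: c_0 = 4, c_1 = 3, c_2 = -2. Radius r = 1.
Part (a). Triangle bound: M_tri(r) = Σ_k |c_k| r^k
  = |4|·1^0 + |3|·1^1 + |-2|·1^2
  = 4 + 3 + 2 = 9.
This bounds M(r) := max_{|z|=r} |p(z)| from above; equality holds iff all terms c_k z^k can be made to align in phase at a single z on |z|=r.
Part (b). At z = 1 (real, on the circle |z| = r):
  p(1) = (4)·1^0 + (3)·1^1 + (-2)·1^2 = 5.
  |p(1)| = 5.
Check: |p(1)| = 5 ≤ 9 = M_tri(1). ✓ Equality does not hold at z = 1 (the coefficients have mixed signs, so the terms do not all align in phase there).

M_tri(1) = 9; |p(1)| = 5; equality at z=1: no.


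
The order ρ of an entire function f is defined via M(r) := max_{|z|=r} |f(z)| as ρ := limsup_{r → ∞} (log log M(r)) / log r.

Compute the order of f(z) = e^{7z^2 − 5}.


|e^{7z^2 − 5}| = e^{Re(7·z^2) + -5} ≤ e^{7|z|^2 + -5} = e^{7r^2 + -5} on |z| = r, so ρ ≤ 2. Choosing z on |z|=r so that 7·z^2 is real positive (always possible by picking arg z appropriately) gives |f(z)| = e^{7r^2 + -5}, matching the bound. The additive constant -5 does not affect log log M(r) ~ 2·log r. Hence ρ = 2.
Therefore ρ = 2.

Order ρ = 2.


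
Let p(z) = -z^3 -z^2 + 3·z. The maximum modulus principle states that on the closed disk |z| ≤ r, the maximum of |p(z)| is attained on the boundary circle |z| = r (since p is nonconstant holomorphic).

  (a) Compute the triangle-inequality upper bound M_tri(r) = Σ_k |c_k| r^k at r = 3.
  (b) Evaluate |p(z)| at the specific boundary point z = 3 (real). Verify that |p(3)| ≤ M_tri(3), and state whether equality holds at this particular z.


Coefficients: c_0 = 0, c_1 = 3, c_2 = -1, c_3 = -1. Radius r = 3.
Part (a). Triangle bound: M_tri(r) = Σ_k |c_k| r^k
  = |0|·3^0 + |3|·3^1 + |-1|·3^2 + |-1|·3^3
  = 0 + 9 + 9 + 27 = 45.
This bounds M(r) := max_{|z|=r} |p(z)| from above; equality holds iff all terms c_k z^k can be made to align in phase at a single z on |z|=r.
Part (b). At z = 3 (real, on the circle |z| = r):
  p(3) = (0)·3^0 + (3)·3^1 + (-1)·3^2 + (-1)·3^3 = -27.
  |p(3)| = 27.
Check: |p(3)| = 27 ≤ 45 = M_tri(3). ✓ Equality does not hold at z = 3 (the coefficients have mixed signs, so the terms do not all align in phase there).

M_tri(3) = 45; |p(3)| = 27; equality at z=3: no.


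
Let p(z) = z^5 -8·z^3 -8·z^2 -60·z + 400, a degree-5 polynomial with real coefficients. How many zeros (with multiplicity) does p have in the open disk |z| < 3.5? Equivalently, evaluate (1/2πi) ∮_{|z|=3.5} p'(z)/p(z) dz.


The zeros of p are: (3 + 1i), (3 - 1i), -4, (-1 + 3i), (-1 - 3i).
Their magnitudes are: 3.162, 3.162, 4, 3.162, 3.162.
Zeros with |z| < R = 3.5: (3 + 1i), (3 - 1i), (-1 + 3i), (-1 - 3i).
Count = 4.
By the argument principle, (1/2πi) ∮_{|z|=R} p'(z)/p(z) dz equals exactly this count.

Number of zeros inside |z| < 3.5: 4.


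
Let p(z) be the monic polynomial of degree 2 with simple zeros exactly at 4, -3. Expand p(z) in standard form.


The polynomial is p(z) = ∏_{α ∈ S} (z − α), where S = {4, -3}.
Expanding the product yields: p(z) = z^2 -z -12.
The resulting polynomial has degree 2 and real coefficients as required.

p(z) = z^2 -z -12.
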